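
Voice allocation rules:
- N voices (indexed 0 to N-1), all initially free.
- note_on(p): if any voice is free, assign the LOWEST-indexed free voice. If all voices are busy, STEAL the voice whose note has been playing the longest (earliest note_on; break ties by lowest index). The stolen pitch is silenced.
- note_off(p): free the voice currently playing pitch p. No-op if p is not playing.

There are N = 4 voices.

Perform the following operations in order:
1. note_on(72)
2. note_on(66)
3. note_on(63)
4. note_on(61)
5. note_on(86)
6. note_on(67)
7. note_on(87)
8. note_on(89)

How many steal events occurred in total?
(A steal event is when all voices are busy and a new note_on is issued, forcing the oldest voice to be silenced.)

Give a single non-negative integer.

Answer: 4

Derivation:
Op 1: note_on(72): voice 0 is free -> assigned | voices=[72 - - -]
Op 2: note_on(66): voice 1 is free -> assigned | voices=[72 66 - -]
Op 3: note_on(63): voice 2 is free -> assigned | voices=[72 66 63 -]
Op 4: note_on(61): voice 3 is free -> assigned | voices=[72 66 63 61]
Op 5: note_on(86): all voices busy, STEAL voice 0 (pitch 72, oldest) -> assign | voices=[86 66 63 61]
Op 6: note_on(67): all voices busy, STEAL voice 1 (pitch 66, oldest) -> assign | voices=[86 67 63 61]
Op 7: note_on(87): all voices busy, STEAL voice 2 (pitch 63, oldest) -> assign | voices=[86 67 87 61]
Op 8: note_on(89): all voices busy, STEAL voice 3 (pitch 61, oldest) -> assign | voices=[86 67 87 89]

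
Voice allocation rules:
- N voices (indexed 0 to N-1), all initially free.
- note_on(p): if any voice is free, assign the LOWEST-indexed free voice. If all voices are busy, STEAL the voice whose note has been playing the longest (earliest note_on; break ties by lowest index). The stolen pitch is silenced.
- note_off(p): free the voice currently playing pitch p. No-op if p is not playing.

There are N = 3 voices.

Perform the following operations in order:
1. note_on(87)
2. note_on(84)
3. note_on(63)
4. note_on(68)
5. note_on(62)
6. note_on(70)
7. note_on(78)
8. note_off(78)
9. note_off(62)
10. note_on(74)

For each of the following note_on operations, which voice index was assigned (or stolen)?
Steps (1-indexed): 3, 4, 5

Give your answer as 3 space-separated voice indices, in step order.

Op 1: note_on(87): voice 0 is free -> assigned | voices=[87 - -]
Op 2: note_on(84): voice 1 is free -> assigned | voices=[87 84 -]
Op 3: note_on(63): voice 2 is free -> assigned | voices=[87 84 63]
Op 4: note_on(68): all voices busy, STEAL voice 0 (pitch 87, oldest) -> assign | voices=[68 84 63]
Op 5: note_on(62): all voices busy, STEAL voice 1 (pitch 84, oldest) -> assign | voices=[68 62 63]
Op 6: note_on(70): all voices busy, STEAL voice 2 (pitch 63, oldest) -> assign | voices=[68 62 70]
Op 7: note_on(78): all voices busy, STEAL voice 0 (pitch 68, oldest) -> assign | voices=[78 62 70]
Op 8: note_off(78): free voice 0 | voices=[- 62 70]
Op 9: note_off(62): free voice 1 | voices=[- - 70]
Op 10: note_on(74): voice 0 is free -> assigned | voices=[74 - 70]

Answer: 2 0 1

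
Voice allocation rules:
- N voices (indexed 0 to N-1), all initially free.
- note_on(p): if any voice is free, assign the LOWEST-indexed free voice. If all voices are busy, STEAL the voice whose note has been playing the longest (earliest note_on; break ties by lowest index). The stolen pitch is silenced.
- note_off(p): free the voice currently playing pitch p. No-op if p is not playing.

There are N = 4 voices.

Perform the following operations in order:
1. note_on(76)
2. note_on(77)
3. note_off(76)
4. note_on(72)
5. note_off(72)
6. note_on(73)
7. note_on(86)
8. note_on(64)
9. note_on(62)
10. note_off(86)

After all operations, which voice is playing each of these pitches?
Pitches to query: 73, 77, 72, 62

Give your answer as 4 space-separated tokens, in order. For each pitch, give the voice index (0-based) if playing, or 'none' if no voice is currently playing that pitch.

Answer: 0 none none 1

Derivation:
Op 1: note_on(76): voice 0 is free -> assigned | voices=[76 - - -]
Op 2: note_on(77): voice 1 is free -> assigned | voices=[76 77 - -]
Op 3: note_off(76): free voice 0 | voices=[- 77 - -]
Op 4: note_on(72): voice 0 is free -> assigned | voices=[72 77 - -]
Op 5: note_off(72): free voice 0 | voices=[- 77 - -]
Op 6: note_on(73): voice 0 is free -> assigned | voices=[73 77 - -]
Op 7: note_on(86): voice 2 is free -> assigned | voices=[73 77 86 -]
Op 8: note_on(64): voice 3 is free -> assigned | voices=[73 77 86 64]
Op 9: note_on(62): all voices busy, STEAL voice 1 (pitch 77, oldest) -> assign | voices=[73 62 86 64]
Op 10: note_off(86): free voice 2 | voices=[73 62 - 64]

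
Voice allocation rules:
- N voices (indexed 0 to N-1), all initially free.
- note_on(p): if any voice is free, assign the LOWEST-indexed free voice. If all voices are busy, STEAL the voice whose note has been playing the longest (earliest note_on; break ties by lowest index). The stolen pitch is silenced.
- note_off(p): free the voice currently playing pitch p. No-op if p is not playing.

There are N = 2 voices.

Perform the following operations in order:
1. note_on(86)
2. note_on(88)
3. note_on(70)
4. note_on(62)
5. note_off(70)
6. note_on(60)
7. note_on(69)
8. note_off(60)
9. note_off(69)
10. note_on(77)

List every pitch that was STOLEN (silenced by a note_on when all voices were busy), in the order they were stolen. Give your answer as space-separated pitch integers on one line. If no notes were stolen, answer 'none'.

Answer: 86 88 62

Derivation:
Op 1: note_on(86): voice 0 is free -> assigned | voices=[86 -]
Op 2: note_on(88): voice 1 is free -> assigned | voices=[86 88]
Op 3: note_on(70): all voices busy, STEAL voice 0 (pitch 86, oldest) -> assign | voices=[70 88]
Op 4: note_on(62): all voices busy, STEAL voice 1 (pitch 88, oldest) -> assign | voices=[70 62]
Op 5: note_off(70): free voice 0 | voices=[- 62]
Op 6: note_on(60): voice 0 is free -> assigned | voices=[60 62]
Op 7: note_on(69): all voices busy, STEAL voice 1 (pitch 62, oldest) -> assign | voices=[60 69]
Op 8: note_off(60): free voice 0 | voices=[- 69]
Op 9: note_off(69): free voice 1 | voices=[- -]
Op 10: note_on(77): voice 0 is free -> assigned | voices=[77 -]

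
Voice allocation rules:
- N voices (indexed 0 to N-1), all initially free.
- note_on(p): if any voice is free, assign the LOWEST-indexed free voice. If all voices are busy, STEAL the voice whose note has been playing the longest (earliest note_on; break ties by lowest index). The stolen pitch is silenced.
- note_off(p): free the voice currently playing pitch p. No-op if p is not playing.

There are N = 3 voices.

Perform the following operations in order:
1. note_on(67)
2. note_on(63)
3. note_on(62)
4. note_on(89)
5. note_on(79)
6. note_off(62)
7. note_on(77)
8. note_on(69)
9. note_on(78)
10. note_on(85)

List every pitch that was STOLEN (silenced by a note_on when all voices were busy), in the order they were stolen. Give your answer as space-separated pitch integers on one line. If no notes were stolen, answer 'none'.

Answer: 67 63 89 79 77

Derivation:
Op 1: note_on(67): voice 0 is free -> assigned | voices=[67 - -]
Op 2: note_on(63): voice 1 is free -> assigned | voices=[67 63 -]
Op 3: note_on(62): voice 2 is free -> assigned | voices=[67 63 62]
Op 4: note_on(89): all voices busy, STEAL voice 0 (pitch 67, oldest) -> assign | voices=[89 63 62]
Op 5: note_on(79): all voices busy, STEAL voice 1 (pitch 63, oldest) -> assign | voices=[89 79 62]
Op 6: note_off(62): free voice 2 | voices=[89 79 -]
Op 7: note_on(77): voice 2 is free -> assigned | voices=[89 79 77]
Op 8: note_on(69): all voices busy, STEAL voice 0 (pitch 89, oldest) -> assign | voices=[69 79 77]
Op 9: note_on(78): all voices busy, STEAL voice 1 (pitch 79, oldest) -> assign | voices=[69 78 77]
Op 10: note_on(85): all voices busy, STEAL voice 2 (pitch 77, oldest) -> assign | voices=[69 78 85]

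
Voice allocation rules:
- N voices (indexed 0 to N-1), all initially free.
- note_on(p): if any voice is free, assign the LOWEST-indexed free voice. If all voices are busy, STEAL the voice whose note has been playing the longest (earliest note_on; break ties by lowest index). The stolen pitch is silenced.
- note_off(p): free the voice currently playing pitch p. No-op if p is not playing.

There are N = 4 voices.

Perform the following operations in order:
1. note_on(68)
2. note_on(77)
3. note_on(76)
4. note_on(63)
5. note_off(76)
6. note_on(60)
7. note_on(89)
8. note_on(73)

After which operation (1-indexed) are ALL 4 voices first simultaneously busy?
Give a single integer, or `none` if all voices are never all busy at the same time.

Answer: 4

Derivation:
Op 1: note_on(68): voice 0 is free -> assigned | voices=[68 - - -]
Op 2: note_on(77): voice 1 is free -> assigned | voices=[68 77 - -]
Op 3: note_on(76): voice 2 is free -> assigned | voices=[68 77 76 -]
Op 4: note_on(63): voice 3 is free -> assigned | voices=[68 77 76 63]
Op 5: note_off(76): free voice 2 | voices=[68 77 - 63]
Op 6: note_on(60): voice 2 is free -> assigned | voices=[68 77 60 63]
Op 7: note_on(89): all voices busy, STEAL voice 0 (pitch 68, oldest) -> assign | voices=[89 77 60 63]
Op 8: note_on(73): all voices busy, STEAL voice 1 (pitch 77, oldest) -> assign | voices=[89 73 60 63]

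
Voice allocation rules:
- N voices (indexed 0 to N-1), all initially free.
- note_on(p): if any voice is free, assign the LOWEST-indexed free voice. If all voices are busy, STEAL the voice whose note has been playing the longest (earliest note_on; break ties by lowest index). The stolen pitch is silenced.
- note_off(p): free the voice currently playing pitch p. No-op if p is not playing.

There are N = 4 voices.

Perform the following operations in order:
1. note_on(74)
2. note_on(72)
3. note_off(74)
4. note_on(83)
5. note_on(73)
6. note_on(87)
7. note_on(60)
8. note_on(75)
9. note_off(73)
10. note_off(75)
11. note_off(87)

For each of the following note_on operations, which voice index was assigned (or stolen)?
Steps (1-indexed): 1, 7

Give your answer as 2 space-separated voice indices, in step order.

Op 1: note_on(74): voice 0 is free -> assigned | voices=[74 - - -]
Op 2: note_on(72): voice 1 is free -> assigned | voices=[74 72 - -]
Op 3: note_off(74): free voice 0 | voices=[- 72 - -]
Op 4: note_on(83): voice 0 is free -> assigned | voices=[83 72 - -]
Op 5: note_on(73): voice 2 is free -> assigned | voices=[83 72 73 -]
Op 6: note_on(87): voice 3 is free -> assigned | voices=[83 72 73 87]
Op 7: note_on(60): all voices busy, STEAL voice 1 (pitch 72, oldest) -> assign | voices=[83 60 73 87]
Op 8: note_on(75): all voices busy, STEAL voice 0 (pitch 83, oldest) -> assign | voices=[75 60 73 87]
Op 9: note_off(73): free voice 2 | voices=[75 60 - 87]
Op 10: note_off(75): free voice 0 | voices=[- 60 - 87]
Op 11: note_off(87): free voice 3 | voices=[- 60 - -]

Answer: 0 1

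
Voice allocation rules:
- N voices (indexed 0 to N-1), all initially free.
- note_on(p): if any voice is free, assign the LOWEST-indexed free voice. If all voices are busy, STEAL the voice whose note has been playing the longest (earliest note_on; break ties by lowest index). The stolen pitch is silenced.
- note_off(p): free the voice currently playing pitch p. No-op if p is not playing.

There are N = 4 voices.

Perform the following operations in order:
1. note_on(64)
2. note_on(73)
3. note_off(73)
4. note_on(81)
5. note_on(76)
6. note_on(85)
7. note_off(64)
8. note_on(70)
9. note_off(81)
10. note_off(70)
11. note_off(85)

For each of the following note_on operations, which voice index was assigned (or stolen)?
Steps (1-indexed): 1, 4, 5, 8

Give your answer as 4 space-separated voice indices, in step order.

Answer: 0 1 2 0

Derivation:
Op 1: note_on(64): voice 0 is free -> assigned | voices=[64 - - -]
Op 2: note_on(73): voice 1 is free -> assigned | voices=[64 73 - -]
Op 3: note_off(73): free voice 1 | voices=[64 - - -]
Op 4: note_on(81): voice 1 is free -> assigned | voices=[64 81 - -]
Op 5: note_on(76): voice 2 is free -> assigned | voices=[64 81 76 -]
Op 6: note_on(85): voice 3 is free -> assigned | voices=[64 81 76 85]
Op 7: note_off(64): free voice 0 | voices=[- 81 76 85]
Op 8: note_on(70): voice 0 is free -> assigned | voices=[70 81 76 85]
Op 9: note_off(81): free voice 1 | voices=[70 - 76 85]
Op 10: note_off(70): free voice 0 | voices=[- - 76 85]
Op 11: note_off(85): free voice 3 | voices=[- - 76 -]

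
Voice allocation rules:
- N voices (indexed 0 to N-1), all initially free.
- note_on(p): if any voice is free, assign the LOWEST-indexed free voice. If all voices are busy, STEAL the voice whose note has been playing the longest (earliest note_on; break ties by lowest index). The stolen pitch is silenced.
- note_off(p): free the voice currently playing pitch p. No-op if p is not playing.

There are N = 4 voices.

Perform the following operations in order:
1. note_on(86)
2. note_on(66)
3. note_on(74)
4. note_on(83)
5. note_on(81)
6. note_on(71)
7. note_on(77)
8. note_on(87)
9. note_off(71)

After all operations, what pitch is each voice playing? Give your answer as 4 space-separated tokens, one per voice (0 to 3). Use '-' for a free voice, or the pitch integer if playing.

Answer: 81 - 77 87

Derivation:
Op 1: note_on(86): voice 0 is free -> assigned | voices=[86 - - -]
Op 2: note_on(66): voice 1 is free -> assigned | voices=[86 66 - -]
Op 3: note_on(74): voice 2 is free -> assigned | voices=[86 66 74 -]
Op 4: note_on(83): voice 3 is free -> assigned | voices=[86 66 74 83]
Op 5: note_on(81): all voices busy, STEAL voice 0 (pitch 86, oldest) -> assign | voices=[81 66 74 83]
Op 6: note_on(71): all voices busy, STEAL voice 1 (pitch 66, oldest) -> assign | voices=[81 71 74 83]
Op 7: note_on(77): all voices busy, STEAL voice 2 (pitch 74, oldest) -> assign | voices=[81 71 77 83]
Op 8: note_on(87): all voices busy, STEAL voice 3 (pitch 83, oldest) -> assign | voices=[81 71 77 87]
Op 9: note_off(71): free voice 1 | voices=[81 - 77 87]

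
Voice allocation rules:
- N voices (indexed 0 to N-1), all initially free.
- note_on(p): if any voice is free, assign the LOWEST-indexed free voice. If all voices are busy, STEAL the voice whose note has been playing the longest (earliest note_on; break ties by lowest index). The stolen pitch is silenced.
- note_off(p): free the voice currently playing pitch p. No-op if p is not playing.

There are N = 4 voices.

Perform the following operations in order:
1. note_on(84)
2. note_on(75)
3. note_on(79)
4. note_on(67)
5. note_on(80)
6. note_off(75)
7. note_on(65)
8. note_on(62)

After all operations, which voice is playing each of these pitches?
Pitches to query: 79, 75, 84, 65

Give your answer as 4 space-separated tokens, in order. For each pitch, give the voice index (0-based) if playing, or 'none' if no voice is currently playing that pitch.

Answer: none none none 1

Derivation:
Op 1: note_on(84): voice 0 is free -> assigned | voices=[84 - - -]
Op 2: note_on(75): voice 1 is free -> assigned | voices=[84 75 - -]
Op 3: note_on(79): voice 2 is free -> assigned | voices=[84 75 79 -]
Op 4: note_on(67): voice 3 is free -> assigned | voices=[84 75 79 67]
Op 5: note_on(80): all voices busy, STEAL voice 0 (pitch 84, oldest) -> assign | voices=[80 75 79 67]
Op 6: note_off(75): free voice 1 | voices=[80 - 79 67]
Op 7: note_on(65): voice 1 is free -> assigned | voices=[80 65 79 67]
Op 8: note_on(62): all voices busy, STEAL voice 2 (pitch 79, oldest) -> assign | voices=[80 65 62 67]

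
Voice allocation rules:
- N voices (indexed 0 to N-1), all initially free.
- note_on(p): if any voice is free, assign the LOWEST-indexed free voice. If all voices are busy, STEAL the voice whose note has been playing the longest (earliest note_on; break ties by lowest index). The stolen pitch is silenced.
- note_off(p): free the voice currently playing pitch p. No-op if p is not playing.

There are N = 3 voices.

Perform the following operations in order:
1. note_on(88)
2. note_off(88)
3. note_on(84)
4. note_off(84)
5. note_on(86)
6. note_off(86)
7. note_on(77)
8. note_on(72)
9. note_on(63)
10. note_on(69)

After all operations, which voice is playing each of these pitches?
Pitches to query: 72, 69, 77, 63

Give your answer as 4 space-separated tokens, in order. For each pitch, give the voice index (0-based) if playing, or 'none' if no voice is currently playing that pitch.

Op 1: note_on(88): voice 0 is free -> assigned | voices=[88 - -]
Op 2: note_off(88): free voice 0 | voices=[- - -]
Op 3: note_on(84): voice 0 is free -> assigned | voices=[84 - -]
Op 4: note_off(84): free voice 0 | voices=[- - -]
Op 5: note_on(86): voice 0 is free -> assigned | voices=[86 - -]
Op 6: note_off(86): free voice 0 | voices=[- - -]
Op 7: note_on(77): voice 0 is free -> assigned | voices=[77 - -]
Op 8: note_on(72): voice 1 is free -> assigned | voices=[77 72 -]
Op 9: note_on(63): voice 2 is free -> assigned | voices=[77 72 63]
Op 10: note_on(69): all voices busy, STEAL voice 0 (pitch 77, oldest) -> assign | voices=[69 72 63]

Answer: 1 0 none 2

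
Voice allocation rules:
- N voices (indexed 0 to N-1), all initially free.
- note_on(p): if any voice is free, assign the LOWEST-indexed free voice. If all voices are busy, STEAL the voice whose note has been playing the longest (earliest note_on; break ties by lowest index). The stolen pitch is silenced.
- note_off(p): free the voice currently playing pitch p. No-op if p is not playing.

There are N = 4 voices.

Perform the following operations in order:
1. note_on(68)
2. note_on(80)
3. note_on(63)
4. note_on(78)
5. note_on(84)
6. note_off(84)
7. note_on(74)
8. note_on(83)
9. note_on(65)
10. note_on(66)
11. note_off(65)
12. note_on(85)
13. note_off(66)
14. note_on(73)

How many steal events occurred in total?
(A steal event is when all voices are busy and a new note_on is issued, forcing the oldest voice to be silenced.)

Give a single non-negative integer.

Answer: 4

Derivation:
Op 1: note_on(68): voice 0 is free -> assigned | voices=[68 - - -]
Op 2: note_on(80): voice 1 is free -> assigned | voices=[68 80 - -]
Op 3: note_on(63): voice 2 is free -> assigned | voices=[68 80 63 -]
Op 4: note_on(78): voice 3 is free -> assigned | voices=[68 80 63 78]
Op 5: note_on(84): all voices busy, STEAL voice 0 (pitch 68, oldest) -> assign | voices=[84 80 63 78]
Op 6: note_off(84): free voice 0 | voices=[- 80 63 78]
Op 7: note_on(74): voice 0 is free -> assigned | voices=[74 80 63 78]
Op 8: note_on(83): all voices busy, STEAL voice 1 (pitch 80, oldest) -> assign | voices=[74 83 63 78]
Op 9: note_on(65): all voices busy, STEAL voice 2 (pitch 63, oldest) -> assign | voices=[74 83 65 78]
Op 10: note_on(66): all voices busy, STEAL voice 3 (pitch 78, oldest) -> assign | voices=[74 83 65 66]
Op 11: note_off(65): free voice 2 | voices=[74 83 - 66]
Op 12: note_on(85): voice 2 is free -> assigned | voices=[74 83 85 66]
Op 13: note_off(66): free voice 3 | voices=[74 83 85 -]
Op 14: note_on(73): voice 3 is free -> assigned | voices=[74 83 85 73]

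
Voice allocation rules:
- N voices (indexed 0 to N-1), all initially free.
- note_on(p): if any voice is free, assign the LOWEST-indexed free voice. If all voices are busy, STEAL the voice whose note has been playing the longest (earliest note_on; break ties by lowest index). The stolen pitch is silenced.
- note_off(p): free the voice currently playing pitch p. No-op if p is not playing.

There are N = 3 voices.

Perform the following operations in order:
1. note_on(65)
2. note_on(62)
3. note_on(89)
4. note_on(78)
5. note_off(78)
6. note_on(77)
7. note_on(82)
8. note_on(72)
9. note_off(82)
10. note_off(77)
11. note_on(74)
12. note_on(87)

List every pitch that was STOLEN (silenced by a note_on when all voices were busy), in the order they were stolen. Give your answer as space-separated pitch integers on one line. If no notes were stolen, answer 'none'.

Answer: 65 62 89

Derivation:
Op 1: note_on(65): voice 0 is free -> assigned | voices=[65 - -]
Op 2: note_on(62): voice 1 is free -> assigned | voices=[65 62 -]
Op 3: note_on(89): voice 2 is free -> assigned | voices=[65 62 89]
Op 4: note_on(78): all voices busy, STEAL voice 0 (pitch 65, oldest) -> assign | voices=[78 62 89]
Op 5: note_off(78): free voice 0 | voices=[- 62 89]
Op 6: note_on(77): voice 0 is free -> assigned | voices=[77 62 89]
Op 7: note_on(82): all voices busy, STEAL voice 1 (pitch 62, oldest) -> assign | voices=[77 82 89]
Op 8: note_on(72): all voices busy, STEAL voice 2 (pitch 89, oldest) -> assign | voices=[77 82 72]
Op 9: note_off(82): free voice 1 | voices=[77 - 72]
Op 10: note_off(77): free voice 0 | voices=[- - 72]
Op 11: note_on(74): voice 0 is free -> assigned | voices=[74 - 72]
Op 12: note_on(87): voice 1 is free -> assigned | voices=[74 87 72]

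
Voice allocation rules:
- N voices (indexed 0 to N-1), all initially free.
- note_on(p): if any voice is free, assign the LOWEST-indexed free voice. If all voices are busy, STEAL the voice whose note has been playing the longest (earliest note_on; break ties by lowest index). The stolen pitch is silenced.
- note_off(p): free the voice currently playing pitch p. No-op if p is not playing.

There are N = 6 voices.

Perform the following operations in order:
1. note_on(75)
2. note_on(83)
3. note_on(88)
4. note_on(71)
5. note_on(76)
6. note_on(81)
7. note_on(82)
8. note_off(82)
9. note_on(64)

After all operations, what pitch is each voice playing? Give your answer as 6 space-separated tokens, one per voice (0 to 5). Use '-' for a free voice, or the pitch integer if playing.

Op 1: note_on(75): voice 0 is free -> assigned | voices=[75 - - - - -]
Op 2: note_on(83): voice 1 is free -> assigned | voices=[75 83 - - - -]
Op 3: note_on(88): voice 2 is free -> assigned | voices=[75 83 88 - - -]
Op 4: note_on(71): voice 3 is free -> assigned | voices=[75 83 88 71 - -]
Op 5: note_on(76): voice 4 is free -> assigned | voices=[75 83 88 71 76 -]
Op 6: note_on(81): voice 5 is free -> assigned | voices=[75 83 88 71 76 81]
Op 7: note_on(82): all voices busy, STEAL voice 0 (pitch 75, oldest) -> assign | voices=[82 83 88 71 76 81]
Op 8: note_off(82): free voice 0 | voices=[- 83 88 71 76 81]
Op 9: note_on(64): voice 0 is free -> assigned | voices=[64 83 88 71 76 81]

Answer: 64 83 88 71 76 81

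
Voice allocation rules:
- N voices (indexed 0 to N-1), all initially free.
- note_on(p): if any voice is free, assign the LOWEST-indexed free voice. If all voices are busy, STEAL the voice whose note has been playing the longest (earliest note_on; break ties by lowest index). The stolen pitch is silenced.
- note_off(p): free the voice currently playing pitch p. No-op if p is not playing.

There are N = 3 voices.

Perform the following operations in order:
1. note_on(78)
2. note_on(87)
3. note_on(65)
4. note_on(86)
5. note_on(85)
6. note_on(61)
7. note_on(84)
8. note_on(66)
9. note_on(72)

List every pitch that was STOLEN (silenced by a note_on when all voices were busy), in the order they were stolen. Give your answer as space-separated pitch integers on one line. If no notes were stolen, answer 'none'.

Answer: 78 87 65 86 85 61

Derivation:
Op 1: note_on(78): voice 0 is free -> assigned | voices=[78 - -]
Op 2: note_on(87): voice 1 is free -> assigned | voices=[78 87 -]
Op 3: note_on(65): voice 2 is free -> assigned | voices=[78 87 65]
Op 4: note_on(86): all voices busy, STEAL voice 0 (pitch 78, oldest) -> assign | voices=[86 87 65]
Op 5: note_on(85): all voices busy, STEAL voice 1 (pitch 87, oldest) -> assign | voices=[86 85 65]
Op 6: note_on(61): all voices busy, STEAL voice 2 (pitch 65, oldest) -> assign | voices=[86 85 61]
Op 7: note_on(84): all voices busy, STEAL voice 0 (pitch 86, oldest) -> assign | voices=[84 85 61]
Op 8: note_on(66): all voices busy, STEAL voice 1 (pitch 85, oldest) -> assign | voices=[84 66 61]
Op 9: note_on(72): all voices busy, STEAL voice 2 (pitch 61, oldest) -> assign | voices=[84 66 72]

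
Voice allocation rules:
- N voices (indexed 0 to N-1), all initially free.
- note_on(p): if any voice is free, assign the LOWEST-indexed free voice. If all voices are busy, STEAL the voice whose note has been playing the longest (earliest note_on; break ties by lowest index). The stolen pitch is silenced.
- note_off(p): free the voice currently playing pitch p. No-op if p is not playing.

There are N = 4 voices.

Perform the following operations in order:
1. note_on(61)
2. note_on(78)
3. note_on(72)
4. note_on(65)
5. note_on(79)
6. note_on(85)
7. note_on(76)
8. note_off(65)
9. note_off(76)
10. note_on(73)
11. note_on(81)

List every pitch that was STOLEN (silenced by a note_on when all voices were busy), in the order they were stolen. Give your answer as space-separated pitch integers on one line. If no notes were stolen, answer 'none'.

Answer: 61 78 72

Derivation:
Op 1: note_on(61): voice 0 is free -> assigned | voices=[61 - - -]
Op 2: note_on(78): voice 1 is free -> assigned | voices=[61 78 - -]
Op 3: note_on(72): voice 2 is free -> assigned | voices=[61 78 72 -]
Op 4: note_on(65): voice 3 is free -> assigned | voices=[61 78 72 65]
Op 5: note_on(79): all voices busy, STEAL voice 0 (pitch 61, oldest) -> assign | voices=[79 78 72 65]
Op 6: note_on(85): all voices busy, STEAL voice 1 (pitch 78, oldest) -> assign | voices=[79 85 72 65]
Op 7: note_on(76): all voices busy, STEAL voice 2 (pitch 72, oldest) -> assign | voices=[79 85 76 65]
Op 8: note_off(65): free voice 3 | voices=[79 85 76 -]
Op 9: note_off(76): free voice 2 | voices=[79 85 - -]
Op 10: note_on(73): voice 2 is free -> assigned | voices=[79 85 73 -]
Op 11: note_on(81): voice 3 is free -> assigned | voices=[79 85 73 81]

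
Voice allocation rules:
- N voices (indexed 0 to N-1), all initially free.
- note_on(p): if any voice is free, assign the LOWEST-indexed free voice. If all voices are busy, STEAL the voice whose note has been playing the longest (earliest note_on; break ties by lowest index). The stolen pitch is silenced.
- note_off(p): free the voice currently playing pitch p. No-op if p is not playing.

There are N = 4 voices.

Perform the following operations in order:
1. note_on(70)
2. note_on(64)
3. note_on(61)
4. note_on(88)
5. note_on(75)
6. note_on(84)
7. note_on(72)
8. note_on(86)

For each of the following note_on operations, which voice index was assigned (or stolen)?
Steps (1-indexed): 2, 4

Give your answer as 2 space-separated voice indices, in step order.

Op 1: note_on(70): voice 0 is free -> assigned | voices=[70 - - -]
Op 2: note_on(64): voice 1 is free -> assigned | voices=[70 64 - -]
Op 3: note_on(61): voice 2 is free -> assigned | voices=[70 64 61 -]
Op 4: note_on(88): voice 3 is free -> assigned | voices=[70 64 61 88]
Op 5: note_on(75): all voices busy, STEAL voice 0 (pitch 70, oldest) -> assign | voices=[75 64 61 88]
Op 6: note_on(84): all voices busy, STEAL voice 1 (pitch 64, oldest) -> assign | voices=[75 84 61 88]
Op 7: note_on(72): all voices busy, STEAL voice 2 (pitch 61, oldest) -> assign | voices=[75 84 72 88]
Op 8: note_on(86): all voices busy, STEAL voice 3 (pitch 88, oldest) -> assign | voices=[75 84 72 86]

Answer: 1 3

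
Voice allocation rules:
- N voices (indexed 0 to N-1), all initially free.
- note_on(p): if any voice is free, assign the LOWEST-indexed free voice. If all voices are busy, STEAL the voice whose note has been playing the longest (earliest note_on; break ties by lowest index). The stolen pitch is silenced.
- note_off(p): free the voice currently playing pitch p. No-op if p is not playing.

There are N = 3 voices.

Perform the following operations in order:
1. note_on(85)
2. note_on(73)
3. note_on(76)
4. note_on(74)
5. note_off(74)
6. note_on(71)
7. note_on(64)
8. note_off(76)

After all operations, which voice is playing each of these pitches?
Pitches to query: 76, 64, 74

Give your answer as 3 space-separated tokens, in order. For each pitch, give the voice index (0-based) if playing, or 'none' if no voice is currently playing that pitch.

Answer: none 1 none

Derivation:
Op 1: note_on(85): voice 0 is free -> assigned | voices=[85 - -]
Op 2: note_on(73): voice 1 is free -> assigned | voices=[85 73 -]
Op 3: note_on(76): voice 2 is free -> assigned | voices=[85 73 76]
Op 4: note_on(74): all voices busy, STEAL voice 0 (pitch 85, oldest) -> assign | voices=[74 73 76]
Op 5: note_off(74): free voice 0 | voices=[- 73 76]
Op 6: note_on(71): voice 0 is free -> assigned | voices=[71 73 76]
Op 7: note_on(64): all voices busy, STEAL voice 1 (pitch 73, oldest) -> assign | voices=[71 64 76]
Op 8: note_off(76): free voice 2 | voices=[71 64 -]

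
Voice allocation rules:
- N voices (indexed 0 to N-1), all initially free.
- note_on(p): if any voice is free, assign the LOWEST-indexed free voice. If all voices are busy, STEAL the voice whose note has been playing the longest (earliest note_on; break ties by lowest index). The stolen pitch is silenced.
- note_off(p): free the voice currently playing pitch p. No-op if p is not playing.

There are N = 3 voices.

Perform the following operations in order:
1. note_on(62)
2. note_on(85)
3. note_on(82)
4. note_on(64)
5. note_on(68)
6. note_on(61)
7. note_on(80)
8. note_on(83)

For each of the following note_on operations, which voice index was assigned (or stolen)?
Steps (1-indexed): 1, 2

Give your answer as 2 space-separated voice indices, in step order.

Answer: 0 1

Derivation:
Op 1: note_on(62): voice 0 is free -> assigned | voices=[62 - -]
Op 2: note_on(85): voice 1 is free -> assigned | voices=[62 85 -]
Op 3: note_on(82): voice 2 is free -> assigned | voices=[62 85 82]
Op 4: note_on(64): all voices busy, STEAL voice 0 (pitch 62, oldest) -> assign | voices=[64 85 82]
Op 5: note_on(68): all voices busy, STEAL voice 1 (pitch 85, oldest) -> assign | voices=[64 68 82]
Op 6: note_on(61): all voices busy, STEAL voice 2 (pitch 82, oldest) -> assign | voices=[64 68 61]
Op 7: note_on(80): all voices busy, STEAL voice 0 (pitch 64, oldest) -> assign | voices=[80 68 61]
Op 8: note_on(83): all voices busy, STEAL voice 1 (pitch 68, oldest) -> assign | voices=[80 83 61]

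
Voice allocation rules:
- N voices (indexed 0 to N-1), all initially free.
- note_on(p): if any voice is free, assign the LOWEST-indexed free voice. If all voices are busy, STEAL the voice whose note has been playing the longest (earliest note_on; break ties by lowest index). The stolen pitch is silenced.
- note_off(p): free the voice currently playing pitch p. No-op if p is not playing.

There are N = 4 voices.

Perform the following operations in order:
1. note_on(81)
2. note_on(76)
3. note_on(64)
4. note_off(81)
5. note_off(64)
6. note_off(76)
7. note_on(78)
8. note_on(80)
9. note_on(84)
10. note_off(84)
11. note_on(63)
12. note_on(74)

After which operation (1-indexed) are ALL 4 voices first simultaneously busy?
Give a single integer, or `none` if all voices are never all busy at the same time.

Answer: 12

Derivation:
Op 1: note_on(81): voice 0 is free -> assigned | voices=[81 - - -]
Op 2: note_on(76): voice 1 is free -> assigned | voices=[81 76 - -]
Op 3: note_on(64): voice 2 is free -> assigned | voices=[81 76 64 -]
Op 4: note_off(81): free voice 0 | voices=[- 76 64 -]
Op 5: note_off(64): free voice 2 | voices=[- 76 - -]
Op 6: note_off(76): free voice 1 | voices=[- - - -]
Op 7: note_on(78): voice 0 is free -> assigned | voices=[78 - - -]
Op 8: note_on(80): voice 1 is free -> assigned | voices=[78 80 - -]
Op 9: note_on(84): voice 2 is free -> assigned | voices=[78 80 84 -]
Op 10: note_off(84): free voice 2 | voices=[78 80 - -]
Op 11: note_on(63): voice 2 is free -> assigned | voices=[78 80 63 -]
Op 12: note_on(74): voice 3 is free -> assigned | voices=[78 80 63 74]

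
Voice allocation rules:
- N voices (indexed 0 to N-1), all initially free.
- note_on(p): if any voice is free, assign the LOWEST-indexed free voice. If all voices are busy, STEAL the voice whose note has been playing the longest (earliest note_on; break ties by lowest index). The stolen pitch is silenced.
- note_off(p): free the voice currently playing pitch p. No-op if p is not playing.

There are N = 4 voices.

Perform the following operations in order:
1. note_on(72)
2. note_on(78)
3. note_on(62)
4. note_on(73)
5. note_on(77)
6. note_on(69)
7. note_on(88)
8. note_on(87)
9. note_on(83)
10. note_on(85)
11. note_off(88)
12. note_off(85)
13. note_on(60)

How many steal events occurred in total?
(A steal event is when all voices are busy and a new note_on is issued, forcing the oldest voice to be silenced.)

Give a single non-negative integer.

Op 1: note_on(72): voice 0 is free -> assigned | voices=[72 - - -]
Op 2: note_on(78): voice 1 is free -> assigned | voices=[72 78 - -]
Op 3: note_on(62): voice 2 is free -> assigned | voices=[72 78 62 -]
Op 4: note_on(73): voice 3 is free -> assigned | voices=[72 78 62 73]
Op 5: note_on(77): all voices busy, STEAL voice 0 (pitch 72, oldest) -> assign | voices=[77 78 62 73]
Op 6: note_on(69): all voices busy, STEAL voice 1 (pitch 78, oldest) -> assign | voices=[77 69 62 73]
Op 7: note_on(88): all voices busy, STEAL voice 2 (pitch 62, oldest) -> assign | voices=[77 69 88 73]
Op 8: note_on(87): all voices busy, STEAL voice 3 (pitch 73, oldest) -> assign | voices=[77 69 88 87]
Op 9: note_on(83): all voices busy, STEAL voice 0 (pitch 77, oldest) -> assign | voices=[83 69 88 87]
Op 10: note_on(85): all voices busy, STEAL voice 1 (pitch 69, oldest) -> assign | voices=[83 85 88 87]
Op 11: note_off(88): free voice 2 | voices=[83 85 - 87]
Op 12: note_off(85): free voice 1 | voices=[83 - - 87]
Op 13: note_on(60): voice 1 is free -> assigned | voices=[83 60 - 87]

Answer: 6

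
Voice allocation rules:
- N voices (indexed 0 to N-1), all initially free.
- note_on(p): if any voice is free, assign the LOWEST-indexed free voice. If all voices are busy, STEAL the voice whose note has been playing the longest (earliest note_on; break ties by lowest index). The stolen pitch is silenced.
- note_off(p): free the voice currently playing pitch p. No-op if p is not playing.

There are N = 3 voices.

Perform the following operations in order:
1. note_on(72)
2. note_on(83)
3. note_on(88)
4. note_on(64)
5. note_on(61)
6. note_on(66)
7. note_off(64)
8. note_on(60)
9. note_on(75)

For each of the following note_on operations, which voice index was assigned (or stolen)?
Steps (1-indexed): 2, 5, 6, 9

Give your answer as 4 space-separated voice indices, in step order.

Op 1: note_on(72): voice 0 is free -> assigned | voices=[72 - -]
Op 2: note_on(83): voice 1 is free -> assigned | voices=[72 83 -]
Op 3: note_on(88): voice 2 is free -> assigned | voices=[72 83 88]
Op 4: note_on(64): all voices busy, STEAL voice 0 (pitch 72, oldest) -> assign | voices=[64 83 88]
Op 5: note_on(61): all voices busy, STEAL voice 1 (pitch 83, oldest) -> assign | voices=[64 61 88]
Op 6: note_on(66): all voices busy, STEAL voice 2 (pitch 88, oldest) -> assign | voices=[64 61 66]
Op 7: note_off(64): free voice 0 | voices=[- 61 66]
Op 8: note_on(60): voice 0 is free -> assigned | voices=[60 61 66]
Op 9: note_on(75): all voices busy, STEAL voice 1 (pitch 61, oldest) -> assign | voices=[60 75 66]

Answer: 1 1 2 1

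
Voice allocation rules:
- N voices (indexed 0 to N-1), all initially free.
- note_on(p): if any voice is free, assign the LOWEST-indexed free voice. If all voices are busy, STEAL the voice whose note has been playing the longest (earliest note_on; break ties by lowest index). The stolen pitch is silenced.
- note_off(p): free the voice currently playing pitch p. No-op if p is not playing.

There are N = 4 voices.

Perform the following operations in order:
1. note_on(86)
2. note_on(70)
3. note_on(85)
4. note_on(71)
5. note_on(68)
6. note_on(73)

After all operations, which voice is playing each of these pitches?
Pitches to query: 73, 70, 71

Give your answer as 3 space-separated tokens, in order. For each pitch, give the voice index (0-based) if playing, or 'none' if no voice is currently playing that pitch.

Op 1: note_on(86): voice 0 is free -> assigned | voices=[86 - - -]
Op 2: note_on(70): voice 1 is free -> assigned | voices=[86 70 - -]
Op 3: note_on(85): voice 2 is free -> assigned | voices=[86 70 85 -]
Op 4: note_on(71): voice 3 is free -> assigned | voices=[86 70 85 71]
Op 5: note_on(68): all voices busy, STEAL voice 0 (pitch 86, oldest) -> assign | voices=[68 70 85 71]
Op 6: note_on(73): all voices busy, STEAL voice 1 (pitch 70, oldest) -> assign | voices=[68 73 85 71]

Answer: 1 none 3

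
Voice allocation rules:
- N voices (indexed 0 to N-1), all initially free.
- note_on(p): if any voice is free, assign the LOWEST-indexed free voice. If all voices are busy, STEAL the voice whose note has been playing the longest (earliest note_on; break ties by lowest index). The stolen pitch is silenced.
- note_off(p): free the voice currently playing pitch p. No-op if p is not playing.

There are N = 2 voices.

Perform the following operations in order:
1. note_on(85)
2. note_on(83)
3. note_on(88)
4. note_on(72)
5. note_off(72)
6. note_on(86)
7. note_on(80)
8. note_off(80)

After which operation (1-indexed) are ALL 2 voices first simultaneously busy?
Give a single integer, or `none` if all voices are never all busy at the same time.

Answer: 2

Derivation:
Op 1: note_on(85): voice 0 is free -> assigned | voices=[85 -]
Op 2: note_on(83): voice 1 is free -> assigned | voices=[85 83]
Op 3: note_on(88): all voices busy, STEAL voice 0 (pitch 85, oldest) -> assign | voices=[88 83]
Op 4: note_on(72): all voices busy, STEAL voice 1 (pitch 83, oldest) -> assign | voices=[88 72]
Op 5: note_off(72): free voice 1 | voices=[88 -]
Op 6: note_on(86): voice 1 is free -> assigned | voices=[88 86]
Op 7: note_on(80): all voices busy, STEAL voice 0 (pitch 88, oldest) -> assign | voices=[80 86]
Op 8: note_off(80): free voice 0 | voices=[- 86]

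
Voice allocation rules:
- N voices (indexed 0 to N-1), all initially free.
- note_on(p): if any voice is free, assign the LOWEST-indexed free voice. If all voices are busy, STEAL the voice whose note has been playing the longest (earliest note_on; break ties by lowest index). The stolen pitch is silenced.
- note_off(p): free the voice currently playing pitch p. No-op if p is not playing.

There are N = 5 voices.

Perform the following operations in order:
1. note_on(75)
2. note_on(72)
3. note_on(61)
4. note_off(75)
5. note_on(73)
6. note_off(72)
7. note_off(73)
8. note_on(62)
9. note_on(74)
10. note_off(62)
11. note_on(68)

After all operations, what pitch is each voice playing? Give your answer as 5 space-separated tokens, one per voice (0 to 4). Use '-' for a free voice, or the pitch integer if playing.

Op 1: note_on(75): voice 0 is free -> assigned | voices=[75 - - - -]
Op 2: note_on(72): voice 1 is free -> assigned | voices=[75 72 - - -]
Op 3: note_on(61): voice 2 is free -> assigned | voices=[75 72 61 - -]
Op 4: note_off(75): free voice 0 | voices=[- 72 61 - -]
Op 5: note_on(73): voice 0 is free -> assigned | voices=[73 72 61 - -]
Op 6: note_off(72): free voice 1 | voices=[73 - 61 - -]
Op 7: note_off(73): free voice 0 | voices=[- - 61 - -]
Op 8: note_on(62): voice 0 is free -> assigned | voices=[62 - 61 - -]
Op 9: note_on(74): voice 1 is free -> assigned | voices=[62 74 61 - -]
Op 10: note_off(62): free voice 0 | voices=[- 74 61 - -]
Op 11: note_on(68): voice 0 is free -> assigned | voices=[68 74 61 - -]

Answer: 68 74 61 - -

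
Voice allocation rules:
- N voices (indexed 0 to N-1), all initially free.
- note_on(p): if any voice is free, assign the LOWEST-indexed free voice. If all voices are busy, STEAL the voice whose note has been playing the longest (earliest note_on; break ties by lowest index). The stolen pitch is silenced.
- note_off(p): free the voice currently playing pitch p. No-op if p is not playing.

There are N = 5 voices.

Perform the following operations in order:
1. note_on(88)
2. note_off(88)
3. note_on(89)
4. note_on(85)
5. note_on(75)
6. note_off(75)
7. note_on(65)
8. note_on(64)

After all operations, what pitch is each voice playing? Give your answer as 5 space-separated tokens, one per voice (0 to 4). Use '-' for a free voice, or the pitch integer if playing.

Answer: 89 85 65 64 -

Derivation:
Op 1: note_on(88): voice 0 is free -> assigned | voices=[88 - - - -]
Op 2: note_off(88): free voice 0 | voices=[- - - - -]
Op 3: note_on(89): voice 0 is free -> assigned | voices=[89 - - - -]
Op 4: note_on(85): voice 1 is free -> assigned | voices=[89 85 - - -]
Op 5: note_on(75): voice 2 is free -> assigned | voices=[89 85 75 - -]
Op 6: note_off(75): free voice 2 | voices=[89 85 - - -]
Op 7: note_on(65): voice 2 is free -> assigned | voices=[89 85 65 - -]
Op 8: note_on(64): voice 3 is free -> assigned | voices=[89 85 65 64 -]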